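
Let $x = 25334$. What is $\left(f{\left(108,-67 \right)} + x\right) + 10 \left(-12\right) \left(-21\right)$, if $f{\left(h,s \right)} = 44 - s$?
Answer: $27965$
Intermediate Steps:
$\left(f{\left(108,-67 \right)} + x\right) + 10 \left(-12\right) \left(-21\right) = \left(\left(44 - -67\right) + 25334\right) + 10 \left(-12\right) \left(-21\right) = \left(\left(44 + 67\right) + 25334\right) - -2520 = \left(111 + 25334\right) + 2520 = 25445 + 2520 = 27965$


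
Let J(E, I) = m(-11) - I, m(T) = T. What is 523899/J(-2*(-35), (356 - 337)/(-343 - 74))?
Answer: -218465883/4568 ≈ -47825.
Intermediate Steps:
J(E, I) = -11 - I
523899/J(-2*(-35), (356 - 337)/(-343 - 74)) = 523899/(-11 - (356 - 337)/(-343 - 74)) = 523899/(-11 - 19/(-417)) = 523899/(-11 - 19*(-1)/417) = 523899/(-11 - 1*(-19/417)) = 523899/(-11 + 19/417) = 523899/(-4568/417) = 523899*(-417/4568) = -218465883/4568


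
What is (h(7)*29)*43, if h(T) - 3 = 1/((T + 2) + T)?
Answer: 61103/16 ≈ 3818.9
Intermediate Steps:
h(T) = 3 + 1/(2 + 2*T) (h(T) = 3 + 1/((T + 2) + T) = 3 + 1/((2 + T) + T) = 3 + 1/(2 + 2*T))
(h(7)*29)*43 = (((7 + 6*7)/(2*(1 + 7)))*29)*43 = (((1/2)*(7 + 42)/8)*29)*43 = (((1/2)*(1/8)*49)*29)*43 = ((49/16)*29)*43 = (1421/16)*43 = 61103/16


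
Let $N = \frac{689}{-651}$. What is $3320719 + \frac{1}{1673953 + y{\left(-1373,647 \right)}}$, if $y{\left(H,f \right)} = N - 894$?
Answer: $\frac{3616796696958331}{1089160720} \approx 3.3207 \cdot 10^{6}$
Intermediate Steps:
$N = - \frac{689}{651}$ ($N = 689 \left(- \frac{1}{651}\right) = - \frac{689}{651} \approx -1.0584$)
$y{\left(H,f \right)} = - \frac{582683}{651}$ ($y{\left(H,f \right)} = - \frac{689}{651} - 894 = - \frac{582683}{651}$)
$3320719 + \frac{1}{1673953 + y{\left(-1373,647 \right)}} = 3320719 + \frac{1}{1673953 - \frac{582683}{651}} = 3320719 + \frac{1}{\frac{1089160720}{651}} = 3320719 + \frac{651}{1089160720} = \frac{3616796696958331}{1089160720}$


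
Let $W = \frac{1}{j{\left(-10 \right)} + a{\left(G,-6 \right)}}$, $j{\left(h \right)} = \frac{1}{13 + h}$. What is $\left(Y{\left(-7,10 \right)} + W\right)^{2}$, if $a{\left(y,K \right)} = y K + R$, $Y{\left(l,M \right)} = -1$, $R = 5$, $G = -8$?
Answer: $\frac{24649}{25600} \approx 0.96285$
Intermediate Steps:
$a{\left(y,K \right)} = 5 + K y$ ($a{\left(y,K \right)} = y K + 5 = K y + 5 = 5 + K y$)
$W = \frac{3}{160}$ ($W = \frac{1}{\frac{1}{13 - 10} + \left(5 - -48\right)} = \frac{1}{\frac{1}{3} + \left(5 + 48\right)} = \frac{1}{\frac{1}{3} + 53} = \frac{1}{\frac{160}{3}} = \frac{3}{160} \approx 0.01875$)
$\left(Y{\left(-7,10 \right)} + W\right)^{2} = \left(-1 + \frac{3}{160}\right)^{2} = \left(- \frac{157}{160}\right)^{2} = \frac{24649}{25600}$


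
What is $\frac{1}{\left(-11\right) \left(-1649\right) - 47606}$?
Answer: $- \frac{1}{29467} \approx -3.3936 \cdot 10^{-5}$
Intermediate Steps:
$\frac{1}{\left(-11\right) \left(-1649\right) - 47606} = \frac{1}{18139 - 47606} = \frac{1}{-29467} = - \frac{1}{29467}$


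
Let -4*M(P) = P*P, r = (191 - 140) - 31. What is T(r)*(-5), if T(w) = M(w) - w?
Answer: 600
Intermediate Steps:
r = 20 (r = 51 - 31 = 20)
M(P) = -P²/4 (M(P) = -P*P/4 = -P²/4)
T(w) = -w - w²/4 (T(w) = -w²/4 - w = -w - w²/4)
T(r)*(-5) = ((¼)*20*(-4 - 1*20))*(-5) = ((¼)*20*(-4 - 20))*(-5) = ((¼)*20*(-24))*(-5) = -120*(-5) = 600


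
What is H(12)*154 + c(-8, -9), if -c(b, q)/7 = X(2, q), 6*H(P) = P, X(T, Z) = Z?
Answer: 371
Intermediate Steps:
H(P) = P/6
c(b, q) = -7*q
H(12)*154 + c(-8, -9) = ((⅙)*12)*154 - 7*(-9) = 2*154 + 63 = 308 + 63 = 371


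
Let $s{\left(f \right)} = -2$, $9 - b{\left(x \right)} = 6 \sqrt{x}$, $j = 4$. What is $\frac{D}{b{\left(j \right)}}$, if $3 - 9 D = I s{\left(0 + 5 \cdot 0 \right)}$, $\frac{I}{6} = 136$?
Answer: $- \frac{545}{9} \approx -60.556$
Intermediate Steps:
$b{\left(x \right)} = 9 - 6 \sqrt{x}$
$I = 816$ ($I = 6 \cdot 136 = 816$)
$D = \frac{545}{3}$ ($D = \frac{1}{3} - \frac{816 \left(-2\right)}{9} = \frac{1}{3} - - \frac{544}{3} = \frac{1}{3} + \frac{544}{3} = \frac{545}{3} \approx 181.67$)
$\frac{D}{b{\left(j \right)}} = \frac{545}{3 \left(9 - 6 \sqrt{4}\right)} = \frac{545}{3 \left(9 - 12\right)} = \frac{545}{3 \left(-3\right)} = \frac{545}{3} \left(- \frac{1}{3}\right) = - \frac{545}{9}$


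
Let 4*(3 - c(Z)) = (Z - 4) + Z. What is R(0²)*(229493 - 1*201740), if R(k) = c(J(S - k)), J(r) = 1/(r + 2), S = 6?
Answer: 1748439/16 ≈ 1.0928e+5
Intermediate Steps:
J(r) = 1/(2 + r)
c(Z) = 4 - Z/2 (c(Z) = 3 - ((Z - 4) + Z)/4 = 3 - ((-4 + Z) + Z)/4 = 3 - (-4 + 2*Z)/4 = 3 + (1 - Z/2) = 4 - Z/2)
R(k) = 4 - 1/(2*(8 - k)) (R(k) = 4 - 1/(2*(2 + (6 - k))) = 4 - 1/(2*(8 - k)))
R(0²)*(229493 - 1*201740) = ((-63 + 8*0²)/(2*(-8 + 0²)))*(229493 - 1*201740) = ((-63 + 8*0)/(2*(-8 + 0)))*(229493 - 201740) = ((½)*(-63 + 0)/(-8))*27753 = ((½)*(-⅛)*(-63))*27753 = (63/16)*27753 = 1748439/16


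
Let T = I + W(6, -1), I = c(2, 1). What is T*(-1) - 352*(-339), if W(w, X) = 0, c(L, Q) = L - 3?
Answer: 119329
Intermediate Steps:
c(L, Q) = -3 + L
I = -1 (I = -3 + 2 = -1)
T = -1 (T = -1 + 0 = -1)
T*(-1) - 352*(-339) = -1*(-1) - 352*(-339) = 1 + 119328 = 119329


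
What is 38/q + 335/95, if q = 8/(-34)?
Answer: -6003/38 ≈ -157.97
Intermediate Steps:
q = -4/17 (q = 8*(-1/34) = -4/17 ≈ -0.23529)
38/q + 335/95 = 38/(-4/17) + 335/95 = 38*(-17/4) + 335*(1/95) = -323/2 + 67/19 = -6003/38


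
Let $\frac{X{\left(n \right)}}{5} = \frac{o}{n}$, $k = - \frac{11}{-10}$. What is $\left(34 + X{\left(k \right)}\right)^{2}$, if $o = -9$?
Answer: $\frac{5776}{121} \approx 47.736$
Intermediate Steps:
$k = \frac{11}{10}$ ($k = \left(-11\right) \left(- \frac{1}{10}\right) = \frac{11}{10} \approx 1.1$)
$X{\left(n \right)} = - \frac{45}{n}$ ($X{\left(n \right)} = 5 \left(- \frac{9}{n}\right) = - \frac{45}{n}$)
$\left(34 + X{\left(k \right)}\right)^{2} = \left(34 - \frac{45}{\frac{11}{10}}\right)^{2} = \left(34 - \frac{450}{11}\right)^{2} = \left(- \frac{76}{11}\right)^{2} = \frac{5776}{121}$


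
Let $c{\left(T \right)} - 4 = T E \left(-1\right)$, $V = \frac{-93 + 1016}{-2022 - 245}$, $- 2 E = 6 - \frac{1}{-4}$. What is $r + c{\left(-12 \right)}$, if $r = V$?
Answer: $- \frac{153735}{4534} \approx -33.907$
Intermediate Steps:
$E = - \frac{25}{8}$ ($E = - \frac{6 - \frac{1}{-4}}{2} = - \frac{6 - - \frac{1}{4}}{2} = - \frac{6 + \frac{1}{4}}{2} = \left(- \frac{1}{2}\right) \frac{25}{4} = - \frac{25}{8} \approx -3.125$)
$V = - \frac{923}{2267}$ ($V = \frac{923}{-2267} = 923 \left(- \frac{1}{2267}\right) = - \frac{923}{2267} \approx -0.40715$)
$r = - \frac{923}{2267} \approx -0.40715$
$c{\left(T \right)} = 4 + \frac{25 T}{8}$ ($c{\left(T \right)} = 4 + T \left(- \frac{25}{8}\right) \left(-1\right) = 4 + - \frac{25 T}{8} \left(-1\right) = 4 + \frac{25 T}{8}$)
$r + c{\left(-12 \right)} = - \frac{923}{2267} + \left(4 + \frac{25}{8} \left(-12\right)\right) = - \frac{923}{2267} + \left(4 - \frac{75}{2}\right) = - \frac{923}{2267} - \frac{67}{2} = - \frac{153735}{4534}$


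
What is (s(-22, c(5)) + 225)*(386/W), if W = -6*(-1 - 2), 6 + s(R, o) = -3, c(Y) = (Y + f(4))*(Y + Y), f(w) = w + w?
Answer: 4632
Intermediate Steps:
f(w) = 2*w
c(Y) = 2*Y*(8 + Y) (c(Y) = (Y + 2*4)*(Y + Y) = (Y + 8)*(2*Y) = (8 + Y)*(2*Y) = 2*Y*(8 + Y))
s(R, o) = -9 (s(R, o) = -6 - 3 = -9)
W = 18 (W = -6*(-3) = 18)
(s(-22, c(5)) + 225)*(386/W) = (-9 + 225)*(386/18) = 216*(386*(1/18)) = 216*(193/9) = 4632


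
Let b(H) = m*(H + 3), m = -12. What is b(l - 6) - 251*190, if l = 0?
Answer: -47654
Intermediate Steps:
b(H) = -36 - 12*H (b(H) = -12*(H + 3) = -12*(3 + H) = -36 - 12*H)
b(l - 6) - 251*190 = (-36 - 12*(0 - 6)) - 251*190 = (-36 - 12*(-6)) - 47690 = (-36 + 72) - 47690 = 36 - 47690 = -47654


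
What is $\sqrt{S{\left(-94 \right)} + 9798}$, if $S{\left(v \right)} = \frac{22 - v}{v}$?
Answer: $\frac{4 \sqrt{1352566}}{47} \approx 98.979$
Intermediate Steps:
$S{\left(v \right)} = \frac{22 - v}{v}$
$\sqrt{S{\left(-94 \right)} + 9798} = \sqrt{\frac{22 - -94}{-94} + 9798} = \sqrt{- \frac{22 + 94}{94} + 9798} = \sqrt{\left(- \frac{1}{94}\right) 116 + 9798} = \sqrt{- \frac{58}{47} + 9798} = \sqrt{\frac{460448}{47}} = \frac{4 \sqrt{1352566}}{47}$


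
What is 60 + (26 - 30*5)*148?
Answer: -18292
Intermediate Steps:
60 + (26 - 30*5)*148 = 60 + (26 - 150)*148 = 60 - 124*148 = 60 - 18352 = -18292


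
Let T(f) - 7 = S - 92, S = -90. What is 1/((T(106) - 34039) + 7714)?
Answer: -1/26500 ≈ -3.7736e-5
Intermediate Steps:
T(f) = -175 (T(f) = 7 + (-90 - 92) = 7 - 182 = -175)
1/((T(106) - 34039) + 7714) = 1/((-175 - 34039) + 7714) = 1/(-34214 + 7714) = 1/(-26500) = -1/26500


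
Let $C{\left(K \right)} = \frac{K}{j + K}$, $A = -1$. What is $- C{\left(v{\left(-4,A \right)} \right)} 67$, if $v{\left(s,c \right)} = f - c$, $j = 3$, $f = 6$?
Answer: $- \frac{469}{10} \approx -46.9$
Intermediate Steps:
$v{\left(s,c \right)} = 6 - c$
$C{\left(K \right)} = \frac{K}{3 + K}$
$- C{\left(v{\left(-4,A \right)} \right)} 67 = - \frac{6 - -1}{3 + \left(6 - -1\right)} 67 = - \frac{6 + 1}{3 + \left(6 + 1\right)} 67 = - \frac{7}{3 + 7} \cdot 67 = - \frac{7}{10} \cdot 67 = \left(-1\right) \frac{7}{10} \cdot 67 = \left(- \frac{7}{10}\right) 67 = - \frac{469}{10}$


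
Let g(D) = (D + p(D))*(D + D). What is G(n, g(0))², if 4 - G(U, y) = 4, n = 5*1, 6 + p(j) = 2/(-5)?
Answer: 0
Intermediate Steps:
p(j) = -32/5 (p(j) = -6 + 2/(-5) = -6 + 2*(-⅕) = -6 - ⅖ = -32/5)
g(D) = 2*D*(-32/5 + D) (g(D) = (D - 32/5)*(D + D) = (-32/5 + D)*(2*D) = 2*D*(-32/5 + D))
n = 5
G(U, y) = 0 (G(U, y) = 4 - 1*4 = 4 - 4 = 0)
G(n, g(0))² = 0² = 0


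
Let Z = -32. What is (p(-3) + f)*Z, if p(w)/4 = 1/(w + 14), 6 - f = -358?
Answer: -128256/11 ≈ -11660.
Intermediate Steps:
f = 364 (f = 6 - 1*(-358) = 6 + 358 = 364)
p(w) = 4/(14 + w) (p(w) = 4/(w + 14) = 4/(14 + w))
(p(-3) + f)*Z = (4/(14 - 3) + 364)*(-32) = (4/11 + 364)*(-32) = (4008/11)*(-32) = -128256/11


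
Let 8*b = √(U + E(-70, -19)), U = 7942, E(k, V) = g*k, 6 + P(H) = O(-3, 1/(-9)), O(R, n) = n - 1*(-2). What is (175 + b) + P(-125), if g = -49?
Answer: 1538/9 + √2843/4 ≈ 184.22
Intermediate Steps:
O(R, n) = 2 + n (O(R, n) = n + 2 = 2 + n)
P(H) = -37/9 (P(H) = -6 + (2 + 1/(-9)) = -6 + (2 - ⅑) = -6 + 17/9 = -37/9)
E(k, V) = -49*k
b = √2843/4 (b = √(7942 - 49*(-70))/8 = √(7942 + 3430)/8 = √11372/8 = (2*√2843)/8 = √2843/4 ≈ 13.330)
(175 + b) + P(-125) = (175 + √2843/4) - 37/9 = 1538/9 + √2843/4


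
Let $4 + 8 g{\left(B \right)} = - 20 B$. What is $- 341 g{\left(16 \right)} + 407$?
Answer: $\frac{28435}{2} \approx 14218.0$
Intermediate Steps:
$g{\left(B \right)} = - \frac{1}{2} - \frac{5 B}{2}$ ($g{\left(B \right)} = - \frac{1}{2} + \frac{\left(-20\right) B}{8} = - \frac{1}{2} - \frac{5 B}{2}$)
$- 341 g{\left(16 \right)} + 407 = - 341 \left(- \frac{1}{2} - 40\right) + 407 = \left(-341\right) \left(- \frac{81}{2}\right) + 407 = \frac{27621}{2} + 407 = \frac{28435}{2}$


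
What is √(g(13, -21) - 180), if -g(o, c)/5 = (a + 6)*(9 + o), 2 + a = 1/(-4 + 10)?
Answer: I*√5745/3 ≈ 25.265*I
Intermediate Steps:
a = -11/6 (a = -2 + 1/(-4 + 10) = -2 + 1/6 = -2 + ⅙ = -11/6 ≈ -1.8333)
g(o, c) = -375/2 - 125*o/6 (g(o, c) = -5*(-11/6 + 6)*(9 + o) = -125*(9 + o)/6 = -5*(75/2 + 25*o/6) = -375/2 - 125*o/6)
√(g(13, -21) - 180) = √((-375/2 - 125/6*13) - 180) = √((-375/2 - 1625/6) - 180) = √(-1375/3 - 180) = √(-1915/3) = I*√5745/3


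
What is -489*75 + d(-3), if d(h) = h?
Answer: -36678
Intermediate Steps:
-489*75 + d(-3) = -489*75 - 3 = -36675 - 3 = -36678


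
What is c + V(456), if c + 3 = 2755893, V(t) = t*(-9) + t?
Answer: 2752242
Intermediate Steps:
V(t) = -8*t (V(t) = -9*t + t = -8*t)
c = 2755890 (c = -3 + 2755893 = 2755890)
c + V(456) = 2755890 - 8*456 = 2755890 - 3648 = 2752242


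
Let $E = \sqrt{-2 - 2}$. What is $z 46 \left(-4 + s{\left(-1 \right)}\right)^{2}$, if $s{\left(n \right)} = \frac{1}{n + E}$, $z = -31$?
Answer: $- \frac{623162}{25} - \frac{119784 i}{25} \approx -24926.0 - 4791.4 i$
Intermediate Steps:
$E = 2 i$ ($E = \sqrt{-4} = 2 i \approx 2.0 i$)
$s{\left(n \right)} = \frac{1}{n + 2 i}$
$z 46 \left(-4 + s{\left(-1 \right)}\right)^{2} = \left(-31\right) 46 \left(-4 + \frac{1}{-1 + 2 i}\right)^{2} = - 1426 \left(-4 + \frac{-1 - 2 i}{5}\right)^{2}$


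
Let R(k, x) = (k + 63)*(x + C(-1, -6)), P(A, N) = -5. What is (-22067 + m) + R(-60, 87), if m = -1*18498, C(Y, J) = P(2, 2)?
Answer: -40319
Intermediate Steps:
C(Y, J) = -5
R(k, x) = (-5 + x)*(63 + k) (R(k, x) = (k + 63)*(x - 5) = (63 + k)*(-5 + x) = (-5 + x)*(63 + k))
m = -18498
(-22067 + m) + R(-60, 87) = (-22067 - 18498) + (-315 - 5*(-60) + 63*87 - 60*87) = -40565 + (-315 + 300 + 5481 - 5220) = -40565 + 246 = -40319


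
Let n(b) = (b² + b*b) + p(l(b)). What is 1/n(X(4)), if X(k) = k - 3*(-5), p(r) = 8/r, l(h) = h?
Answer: 19/13726 ≈ 0.0013842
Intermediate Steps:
X(k) = 15 + k (X(k) = k + 15 = 15 + k)
n(b) = 2*b² + 8/b (n(b) = (b² + b*b) + 8/b = (b² + b²) + 8/b = 2*b² + 8/b)
1/n(X(4)) = 1/(2*(4 + (15 + 4)³)/(15 + 4)) = 1/(2*(4 + 19³)/19) = 1/(2*(1/19)*(4 + 6859)) = 1/(2*(1/19)*6863) = 1/(13726/19) = 19/13726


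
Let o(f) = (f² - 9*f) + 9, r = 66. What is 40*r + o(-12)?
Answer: 2901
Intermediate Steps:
o(f) = 9 + f² - 9*f
40*r + o(-12) = 40*66 + (9 + (-12)² - 9*(-12)) = 2640 + (9 + 144 + 108) = 2640 + 261 = 2901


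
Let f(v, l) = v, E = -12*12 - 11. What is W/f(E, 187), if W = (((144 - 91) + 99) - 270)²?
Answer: -13924/155 ≈ -89.832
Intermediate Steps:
E = -155 (E = -144 - 11 = -155)
W = 13924 (W = ((53 + 99) - 270)² = (152 - 270)² = (-118)² = 13924)
W/f(E, 187) = 13924/(-155) = 13924*(-1/155) = -13924/155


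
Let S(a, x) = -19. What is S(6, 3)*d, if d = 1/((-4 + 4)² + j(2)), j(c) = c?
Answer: -19/2 ≈ -9.5000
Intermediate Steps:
d = ½ (d = 1/((-4 + 4)² + 2) = 1/(0² + 2) = 1/(0 + 2) = 1/2 = ½ ≈ 0.50000)
S(6, 3)*d = -19*½ = -19/2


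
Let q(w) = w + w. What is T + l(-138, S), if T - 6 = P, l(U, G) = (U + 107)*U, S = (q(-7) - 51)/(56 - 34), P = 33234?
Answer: 37518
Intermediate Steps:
q(w) = 2*w
S = -65/22 (S = (2*(-7) - 51)/(56 - 34) = (-14 - 51)/22 = -65*1/22 = -65/22 ≈ -2.9545)
l(U, G) = U*(107 + U) (l(U, G) = (107 + U)*U = U*(107 + U))
T = 33240 (T = 6 + 33234 = 33240)
T + l(-138, S) = 33240 - 138*(107 - 138) = 33240 - 138*(-31) = 33240 + 4278 = 37518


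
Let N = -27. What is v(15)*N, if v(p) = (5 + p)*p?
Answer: -8100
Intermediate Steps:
v(p) = p*(5 + p)
v(15)*N = (15*(5 + 15))*(-27) = (15*20)*(-27) = 300*(-27) = -8100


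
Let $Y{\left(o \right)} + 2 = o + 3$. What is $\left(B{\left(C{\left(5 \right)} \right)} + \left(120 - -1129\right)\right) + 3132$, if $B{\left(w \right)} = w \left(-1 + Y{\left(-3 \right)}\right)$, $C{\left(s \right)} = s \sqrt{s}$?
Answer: $4381 - 15 \sqrt{5} \approx 4347.5$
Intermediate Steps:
$Y{\left(o \right)} = 1 + o$ ($Y{\left(o \right)} = -2 + \left(o + 3\right) = -2 + \left(3 + o\right) = 1 + o$)
$C{\left(s \right)} = s^{\frac{3}{2}}$
$B{\left(w \right)} = - 3 w$ ($B{\left(w \right)} = w \left(-1 + \left(1 - 3\right)\right) = w \left(-1 - 2\right) = w \left(-3\right) = - 3 w$)
$\left(B{\left(C{\left(5 \right)} \right)} + \left(120 - -1129\right)\right) + 3132 = \left(- 3 \cdot 5^{\frac{3}{2}} + \left(120 - -1129\right)\right) + 3132 = \left(- 3 \cdot 5 \sqrt{5} + \left(120 + 1129\right)\right) + 3132 = \left(- 15 \sqrt{5} + 1249\right) + 3132 = \left(1249 - 15 \sqrt{5}\right) + 3132 = 4381 - 15 \sqrt{5}$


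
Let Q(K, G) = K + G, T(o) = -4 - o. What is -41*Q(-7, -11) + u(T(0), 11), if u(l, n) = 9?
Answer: 747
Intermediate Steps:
Q(K, G) = G + K
-41*Q(-7, -11) + u(T(0), 11) = -41*(-11 - 7) + 9 = -41*(-18) + 9 = 738 + 9 = 747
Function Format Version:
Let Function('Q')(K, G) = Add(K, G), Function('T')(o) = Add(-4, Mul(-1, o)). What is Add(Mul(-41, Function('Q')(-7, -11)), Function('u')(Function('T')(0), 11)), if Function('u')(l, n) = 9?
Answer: 747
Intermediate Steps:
Function('Q')(K, G) = Add(G, K)
Add(Mul(-41, Function('Q')(-7, -11)), Function('u')(Function('T')(0), 11)) = Add(Mul(-41, Add(-11, -7)), 9) = Add(Mul(-41, -18), 9) = Add(738, 9) = 747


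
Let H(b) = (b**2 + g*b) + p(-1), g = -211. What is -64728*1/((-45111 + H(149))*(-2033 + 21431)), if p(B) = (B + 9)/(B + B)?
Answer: 10788/175723249 ≈ 6.1392e-5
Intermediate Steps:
p(B) = (9 + B)/(2*B) (p(B) = (9 + B)/((2*B)) = (9 + B)*(1/(2*B)) = (9 + B)/(2*B))
H(b) = -4 + b**2 - 211*b (H(b) = (b**2 - 211*b) + (1/2)*(9 - 1)/(-1) = (b**2 - 211*b) + (1/2)*(-1)*8 = (b**2 - 211*b) - 4 = -4 + b**2 - 211*b)
-64728*1/((-45111 + H(149))*(-2033 + 21431)) = -64728*1/((-45111 + (-4 + 149**2 - 211*149))*(-2033 + 21431)) = -64728*1/(19398*(-45111 + (-4 + 22201 - 31439))) = -64728*1/(19398*(-45111 - 9242)) = -64728/((-54353*19398)) = -64728/(-1054339494) = -64728*(-1/1054339494) = 10788/175723249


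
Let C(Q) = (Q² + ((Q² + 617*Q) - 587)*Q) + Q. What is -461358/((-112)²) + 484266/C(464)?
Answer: -559072665995/15201653376 ≈ -36.777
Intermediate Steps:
C(Q) = Q + Q² + Q*(-587 + Q² + 617*Q) (C(Q) = (Q² + (-587 + Q² + 617*Q)*Q) + Q = (Q² + Q*(-587 + Q² + 617*Q)) + Q = Q + Q² + Q*(-587 + Q² + 617*Q))
-461358/((-112)²) + 484266/C(464) = -461358/((-112)²) + 484266/((464*(-586 + 464² + 618*464))) = -461358/12544 + 484266/((464*(-586 + 215296 + 286752))) = -461358*1/12544 + 484266/((464*501462)) = -230679/6272 + 484266/232678368 = -230679/6272 + 484266*(1/232678368) = -230679/6272 + 80711/38779728 = -559072665995/15201653376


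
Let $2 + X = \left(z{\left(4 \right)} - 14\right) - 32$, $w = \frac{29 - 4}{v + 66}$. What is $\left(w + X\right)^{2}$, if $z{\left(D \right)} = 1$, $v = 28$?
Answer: $\frac{19298449}{8836} \approx 2184.1$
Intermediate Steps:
$w = \frac{25}{94}$ ($w = \frac{29 - 4}{28 + 66} = \frac{25}{94} \approx 0.26596$)
$X = -47$ ($X = -2 + \left(\left(1 - 14\right) - 32\right) = -2 - 45 = -47$)
$\left(w + X\right)^{2} = \left(\frac{25}{94} - 47\right)^{2} = \left(- \frac{4393}{94}\right)^{2} = \frac{19298449}{8836}$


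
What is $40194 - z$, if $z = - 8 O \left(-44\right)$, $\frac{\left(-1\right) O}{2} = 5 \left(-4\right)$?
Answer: $26114$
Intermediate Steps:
$O = 40$ ($O = - 2 \cdot 5 \left(-4\right) = \left(-2\right) \left(-20\right) = 40$)
$z = 14080$ ($z = \left(-8\right) 40 \left(-44\right) = \left(-320\right) \left(-44\right) = 14080$)
$40194 - z = 40194 - 14080 = 26114$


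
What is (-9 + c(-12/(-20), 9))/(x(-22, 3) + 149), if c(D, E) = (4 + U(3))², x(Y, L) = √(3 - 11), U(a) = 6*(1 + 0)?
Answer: 13559/22209 - 182*I*√2/22209 ≈ 0.61052 - 0.011589*I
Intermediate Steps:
U(a) = 6 (U(a) = 6*1 = 6)
x(Y, L) = 2*I*√2 (x(Y, L) = √(-8) = 2*I*√2)
c(D, E) = 100 (c(D, E) = (4 + 6)² = 10² = 100)
(-9 + c(-12/(-20), 9))/(x(-22, 3) + 149) = (-9 + 100)/(2*I*√2 + 149) = 91/(149 + 2*I*√2)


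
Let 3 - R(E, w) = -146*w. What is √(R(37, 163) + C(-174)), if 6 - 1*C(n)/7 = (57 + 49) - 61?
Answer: 2*√5882 ≈ 153.39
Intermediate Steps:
C(n) = -273 (C(n) = 42 - 7*((57 + 49) - 61) = 42 - 7*(106 - 61) = 42 - 7*45 = 42 - 315 = -273)
R(E, w) = 3 + 146*w (R(E, w) = 3 - (-146)*w = 3 + 146*w)
√(R(37, 163) + C(-174)) = √((3 + 146*163) - 273) = √((3 + 23798) - 273) = √(23801 - 273) = √23528 = 2*√5882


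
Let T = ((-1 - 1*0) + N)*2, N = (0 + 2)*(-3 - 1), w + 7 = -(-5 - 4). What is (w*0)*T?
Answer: 0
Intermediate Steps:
w = 2 (w = -7 - (-5 - 4) = -7 - 1*(-9) = -7 + 9 = 2)
N = -8 (N = 2*(-4) = -8)
T = -18 (T = ((-1 - 1*0) - 8)*2 = ((-1 + 0) - 8)*2 = (-1 - 8)*2 = -9*2 = -18)
(w*0)*T = (2*0)*(-18) = 0*(-18) = 0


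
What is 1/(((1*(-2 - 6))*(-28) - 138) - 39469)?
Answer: -1/39383 ≈ -2.5392e-5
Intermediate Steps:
1/(((1*(-2 - 6))*(-28) - 138) - 39469) = 1/(((1*(-8))*(-28) - 138) - 39469) = 1/((-8*(-28) - 138) - 39469) = 1/((224 - 138) - 39469) = 1/(86 - 39469) = 1/(-39383) = -1/39383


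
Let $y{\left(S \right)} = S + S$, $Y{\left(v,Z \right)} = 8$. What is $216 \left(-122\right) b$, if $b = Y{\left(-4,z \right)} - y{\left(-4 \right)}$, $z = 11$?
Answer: $-421632$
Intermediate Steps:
$y{\left(S \right)} = 2 S$
$b = 16$ ($b = 8 - 2 \left(-4\right) = 8 - -8 = 8 + 8 = 16$)
$216 \left(-122\right) b = 216 \left(-122\right) 16 = \left(-26352\right) 16 = -421632$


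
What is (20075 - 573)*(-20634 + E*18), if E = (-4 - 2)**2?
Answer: -389766972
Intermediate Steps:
E = 36 (E = (-6)**2 = 36)
(20075 - 573)*(-20634 + E*18) = (20075 - 573)*(-20634 + 36*18) = 19502*(-20634 + 648) = 19502*(-19986) = -389766972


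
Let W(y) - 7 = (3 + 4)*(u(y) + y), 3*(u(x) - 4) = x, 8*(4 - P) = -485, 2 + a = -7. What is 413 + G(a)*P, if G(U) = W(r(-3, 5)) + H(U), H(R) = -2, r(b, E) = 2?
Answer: 90047/24 ≈ 3752.0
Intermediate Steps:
a = -9 (a = -2 - 7 = -9)
P = 517/8 (P = 4 - 1/8*(-485) = 4 + 485/8 = 517/8 ≈ 64.625)
u(x) = 4 + x/3
W(y) = 35 + 28*y/3 (W(y) = 7 + (3 + 4)*((4 + y/3) + y) = 7 + 7*(4 + 4*y/3) = 7 + (28 + 28*y/3) = 35 + 28*y/3)
G(U) = 155/3 (G(U) = (35 + (28/3)*2) - 2 = (35 + 56/3) - 2 = 161/3 - 2 = 155/3)
413 + G(a)*P = 413 + (155/3)*(517/8) = 413 + 80135/24 = 90047/24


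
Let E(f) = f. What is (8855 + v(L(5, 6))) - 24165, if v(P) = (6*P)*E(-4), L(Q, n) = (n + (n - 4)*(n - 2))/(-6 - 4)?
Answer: -76382/5 ≈ -15276.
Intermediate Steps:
L(Q, n) = -n/10 - (-4 + n)*(-2 + n)/10 (L(Q, n) = (n + (-4 + n)*(-2 + n))/(-10) = (n + (-4 + n)*(-2 + n))*(-⅒) = -n/10 - (-4 + n)*(-2 + n)/10)
v(P) = -24*P (v(P) = (6*P)*(-4) = -24*P)
(8855 + v(L(5, 6))) - 24165 = (8855 - 24*(-⅘ + (½)*6 - ⅒*6²)) - 24165 = (8855 - 24*(-⅘ + 3 - ⅒*36)) - 24165 = (8855 - 24*(-⅘ + 3 - 18/5)) - 24165 = (8855 - 24*(-7/5)) - 24165 = (8855 + 168/5) - 24165 = 44443/5 - 24165 = -76382/5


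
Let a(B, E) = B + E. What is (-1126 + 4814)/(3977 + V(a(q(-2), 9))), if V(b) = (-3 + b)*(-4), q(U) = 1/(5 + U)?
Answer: 11064/11855 ≈ 0.93328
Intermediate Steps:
V(b) = 12 - 4*b
(-1126 + 4814)/(3977 + V(a(q(-2), 9))) = (-1126 + 4814)/(3977 + (12 - 4*(1/(5 - 2) + 9))) = 3688/(3977 + (12 - 4*(1/3 + 9))) = 3688/(3977 + (12 - 4*(⅓ + 9))) = 3688/(3977 + (12 - 4*28/3)) = 3688/(3977 + (12 - 112/3)) = 3688/(3977 - 76/3) = 3688/(11855/3) = 3688*(3/11855) = 11064/11855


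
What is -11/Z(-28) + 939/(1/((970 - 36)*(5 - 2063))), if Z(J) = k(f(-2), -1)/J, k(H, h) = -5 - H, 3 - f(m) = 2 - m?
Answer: -1804919585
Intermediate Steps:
f(m) = 1 + m (f(m) = 3 - (2 - m) = 3 + (-2 + m) = 1 + m)
Z(J) = -4/J (Z(J) = (-5 - (1 - 2))/J = (-5 - 1*(-1))/J = (-5 + 1)/J = -4/J)
-11/Z(-28) + 939/(1/((970 - 36)*(5 - 2063))) = -11/((-4/(-28))) + 939/(1/((970 - 36)*(5 - 2063))) = -11/((-4*(-1/28))) + 939/(1/(934*(-2058))) = -11/⅐ + 939/(1/(-1922172)) = -11*7 + 939/(-1/1922172) = -77 + 939*(-1922172) = -77 - 1804919508 = -1804919585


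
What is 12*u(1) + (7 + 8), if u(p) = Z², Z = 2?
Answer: 63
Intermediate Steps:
u(p) = 4 (u(p) = 2² = 4)
12*u(1) + (7 + 8) = 12*4 + (7 + 8) = 48 + 15 = 63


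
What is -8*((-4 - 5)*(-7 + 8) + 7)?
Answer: 16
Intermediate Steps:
-8*((-4 - 5)*(-7 + 8) + 7) = -8*(-9*1 + 7) = -8*(-9 + 7) = -8*(-2) = 16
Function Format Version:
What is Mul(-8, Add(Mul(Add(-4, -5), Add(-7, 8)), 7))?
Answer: 16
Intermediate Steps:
Mul(-8, Add(Mul(Add(-4, -5), Add(-7, 8)), 7)) = Mul(-8, Add(Mul(-9, 1), 7)) = Mul(-8, Add(-9, 7)) = Mul(-8, -2) = 16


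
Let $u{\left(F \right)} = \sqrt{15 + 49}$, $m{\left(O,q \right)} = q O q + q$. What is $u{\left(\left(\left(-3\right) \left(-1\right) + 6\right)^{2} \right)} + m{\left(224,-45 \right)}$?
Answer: $453563$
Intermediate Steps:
$m{\left(O,q \right)} = q + O q^{2}$ ($m{\left(O,q \right)} = O q q + q = O q^{2} + q = q + O q^{2}$)
$u{\left(F \right)} = 8$ ($u{\left(F \right)} = \sqrt{64} = 8$)
$u{\left(\left(\left(-3\right) \left(-1\right) + 6\right)^{2} \right)} + m{\left(224,-45 \right)} = 8 - 45 \left(1 + 224 \left(-45\right)\right) = 8 - 45 \left(1 - 10080\right) = 8 - -453555 = 8 + 453555 = 453563$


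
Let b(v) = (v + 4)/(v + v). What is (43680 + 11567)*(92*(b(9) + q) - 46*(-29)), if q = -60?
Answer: -2048337772/9 ≈ -2.2759e+8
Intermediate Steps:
b(v) = (4 + v)/(2*v) (b(v) = (4 + v)/((2*v)) = (4 + v)*(1/(2*v)) = (4 + v)/(2*v))
(43680 + 11567)*(92*(b(9) + q) - 46*(-29)) = (43680 + 11567)*(92*((1/2)*(4 + 9)/9 - 60) - 46*(-29)) = 55247*(92*((1/2)*(1/9)*13 - 60) + 1334) = 55247*(92*(13/18 - 60) + 1334) = 55247*(92*(-1067/18) + 1334) = 55247*(-49082/9 + 1334) = 55247*(-37076/9) = -2048337772/9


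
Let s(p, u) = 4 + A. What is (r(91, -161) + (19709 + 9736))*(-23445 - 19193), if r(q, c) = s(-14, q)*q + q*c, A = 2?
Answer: -654066920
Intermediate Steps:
s(p, u) = 6 (s(p, u) = 4 + 2 = 6)
r(q, c) = 6*q + c*q (r(q, c) = 6*q + q*c = 6*q + c*q)
(r(91, -161) + (19709 + 9736))*(-23445 - 19193) = (91*(6 - 161) + (19709 + 9736))*(-23445 - 19193) = (91*(-155) + 29445)*(-42638) = (-14105 + 29445)*(-42638) = 15340*(-42638) = -654066920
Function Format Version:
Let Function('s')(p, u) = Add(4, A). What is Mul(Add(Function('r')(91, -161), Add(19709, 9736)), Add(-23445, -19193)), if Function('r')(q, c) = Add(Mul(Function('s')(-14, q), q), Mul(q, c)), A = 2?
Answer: -654066920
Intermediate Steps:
Function('s')(p, u) = 6 (Function('s')(p, u) = Add(4, 2) = 6)
Function('r')(q, c) = Add(Mul(6, q), Mul(c, q)) (Function('r')(q, c) = Add(Mul(6, q), Mul(q, c)) = Add(Mul(6, q), Mul(c, q)))
Mul(Add(Function('r')(91, -161), Add(19709, 9736)), Add(-23445, -19193)) = Mul(Add(Mul(91, Add(6, -161)), Add(19709, 9736)), Add(-23445, -19193)) = Mul(Add(Mul(91, -155), 29445), -42638) = Mul(Add(-14105, 29445), -42638) = Mul(15340, -42638) = -654066920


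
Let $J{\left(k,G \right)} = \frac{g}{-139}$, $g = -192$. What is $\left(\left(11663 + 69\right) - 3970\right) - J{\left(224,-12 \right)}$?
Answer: $\frac{1078726}{139} \approx 7760.6$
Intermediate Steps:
$J{\left(k,G \right)} = \frac{192}{139}$ ($J{\left(k,G \right)} = - \frac{192}{-139} = \left(-192\right) \left(- \frac{1}{139}\right) = \frac{192}{139}$)
$\left(\left(11663 + 69\right) - 3970\right) - J{\left(224,-12 \right)} = \left(\left(11663 + 69\right) - 3970\right) - \frac{192}{139} = \left(11732 - 3970\right) - \frac{192}{139} = 7762 - \frac{192}{139} = \frac{1078726}{139}$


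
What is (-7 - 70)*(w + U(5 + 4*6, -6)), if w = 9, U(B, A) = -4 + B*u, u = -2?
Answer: 4081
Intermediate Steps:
U(B, A) = -4 - 2*B (U(B, A) = -4 + B*(-2) = -4 - 2*B)
(-7 - 70)*(w + U(5 + 4*6, -6)) = (-7 - 70)*(9 + (-4 - 2*(5 + 4*6))) = -77*(9 + (-4 - 2*(5 + 24))) = -77*(9 + (-4 - 2*29)) = -77*(9 + (-4 - 58)) = -77*(9 - 62) = -77*(-53) = 4081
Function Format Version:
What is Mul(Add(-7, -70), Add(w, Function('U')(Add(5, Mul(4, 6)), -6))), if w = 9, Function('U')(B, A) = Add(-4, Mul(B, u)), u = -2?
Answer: 4081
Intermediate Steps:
Function('U')(B, A) = Add(-4, Mul(-2, B)) (Function('U')(B, A) = Add(-4, Mul(B, -2)) = Add(-4, Mul(-2, B)))
Mul(Add(-7, -70), Add(w, Function('U')(Add(5, Mul(4, 6)), -6))) = Mul(Add(-7, -70), Add(9, Add(-4, Mul(-2, Add(5, Mul(4, 6)))))) = Mul(-77, Add(9, Add(-4, Mul(-2, Add(5, 24))))) = Mul(-77, Add(9, Add(-4, Mul(-2, 29)))) = Mul(-77, Add(9, Add(-4, -58))) = Mul(-77, Add(9, -62)) = Mul(-77, -53) = 4081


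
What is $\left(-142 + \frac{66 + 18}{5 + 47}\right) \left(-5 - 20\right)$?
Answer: $\frac{45625}{13} \approx 3509.6$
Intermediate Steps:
$\left(-142 + \frac{66 + 18}{5 + 47}\right) \left(-5 - 20\right) = \left(-142 + \frac{84}{52}\right) \left(-25\right) = \left(-142 + 84 \cdot \frac{1}{52}\right) \left(-25\right) = \left(-142 + \frac{21}{13}\right) \left(-25\right) = \left(- \frac{1825}{13}\right) \left(-25\right) = \frac{45625}{13}$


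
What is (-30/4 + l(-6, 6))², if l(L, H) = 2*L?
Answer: 1521/4 ≈ 380.25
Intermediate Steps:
(-30/4 + l(-6, 6))² = (-30/4 + 2*(-6))² = (-30/4 - 12)² = (-5*3/2 - 12)² = (-15/2 - 12)² = (-39/2)² = 1521/4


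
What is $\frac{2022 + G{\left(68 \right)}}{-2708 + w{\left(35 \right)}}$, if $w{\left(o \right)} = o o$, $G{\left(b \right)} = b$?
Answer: $- \frac{2090}{1483} \approx -1.4093$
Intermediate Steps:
$w{\left(o \right)} = o^{2}$
$\frac{2022 + G{\left(68 \right)}}{-2708 + w{\left(35 \right)}} = \frac{2022 + 68}{-2708 + 35^{2}} = \frac{2090}{-2708 + 1225} = \frac{2090}{-1483} = 2090 \left(- \frac{1}{1483}\right) = - \frac{2090}{1483}$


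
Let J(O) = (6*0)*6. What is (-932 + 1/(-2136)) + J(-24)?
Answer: -1990753/2136 ≈ -932.00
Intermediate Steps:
J(O) = 0 (J(O) = 0*6 = 0)
(-932 + 1/(-2136)) + J(-24) = (-932 + 1/(-2136)) + 0 = (-932 - 1/2136) + 0 = -1990753/2136 + 0 = -1990753/2136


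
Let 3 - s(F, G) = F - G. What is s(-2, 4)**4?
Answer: 6561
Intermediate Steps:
s(F, G) = 3 + G - F (s(F, G) = 3 - (F - G) = 3 + (G - F) = 3 + G - F)
s(-2, 4)**4 = (3 + 4 - 1*(-2))**4 = (3 + 4 + 2)**4 = 9**4 = 6561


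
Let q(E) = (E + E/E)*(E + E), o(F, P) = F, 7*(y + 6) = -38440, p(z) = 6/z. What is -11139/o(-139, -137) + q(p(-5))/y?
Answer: 5358131637/66862475 ≈ 80.137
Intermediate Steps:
y = -38482/7 (y = -6 + (1/7)*(-38440) = -6 - 38440/7 = -38482/7 ≈ -5497.4)
q(E) = 2*E*(1 + E) (q(E) = (E + 1)*(2*E) = (1 + E)*(2*E) = 2*E*(1 + E))
-11139/o(-139, -137) + q(p(-5))/y = -11139/(-139) + (2*(6/(-5))*(1 + 6/(-5)))/(-38482/7) = -11139*(-1/139) + (2*(6*(-1/5))*(1 + 6*(-1/5)))*(-7/38482) = 11139/139 + (2*(-6/5)*(1 - 6/5))*(-7/38482) = 11139/139 + (2*(-6/5)*(-1/5))*(-7/38482) = 11139/139 + (12/25)*(-7/38482) = 11139/139 - 42/481025 = 5358131637/66862475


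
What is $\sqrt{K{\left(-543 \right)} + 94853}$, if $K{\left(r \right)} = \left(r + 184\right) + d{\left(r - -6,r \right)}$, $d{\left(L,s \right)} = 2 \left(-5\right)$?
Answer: $2 \sqrt{23621} \approx 307.38$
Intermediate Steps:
$d{\left(L,s \right)} = -10$
$K{\left(r \right)} = 174 + r$ ($K{\left(r \right)} = \left(r + 184\right) - 10 = \left(184 + r\right) - 10 = 174 + r$)
$\sqrt{K{\left(-543 \right)} + 94853} = \sqrt{\left(174 - 543\right) + 94853} = \sqrt{-369 + 94853} = \sqrt{94484} = 2 \sqrt{23621}$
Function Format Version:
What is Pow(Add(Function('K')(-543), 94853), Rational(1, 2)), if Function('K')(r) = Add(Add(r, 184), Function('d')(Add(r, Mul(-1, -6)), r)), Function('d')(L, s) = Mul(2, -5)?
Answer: Mul(2, Pow(23621, Rational(1, 2))) ≈ 307.38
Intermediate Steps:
Function('d')(L, s) = -10
Function('K')(r) = Add(174, r) (Function('K')(r) = Add(Add(r, 184), -10) = Add(Add(184, r), -10) = Add(174, r))
Pow(Add(Function('K')(-543), 94853), Rational(1, 2)) = Pow(Add(Add(174, -543), 94853), Rational(1, 2)) = Pow(Add(-369, 94853), Rational(1, 2)) = Pow(94484, Rational(1, 2)) = Mul(2, Pow(23621, Rational(1, 2)))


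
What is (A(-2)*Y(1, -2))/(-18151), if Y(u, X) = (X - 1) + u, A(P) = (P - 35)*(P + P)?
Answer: 296/18151 ≈ 0.016308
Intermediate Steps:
A(P) = 2*P*(-35 + P) (A(P) = (-35 + P)*(2*P) = 2*P*(-35 + P))
Y(u, X) = -1 + X + u (Y(u, X) = (-1 + X) + u = -1 + X + u)
(A(-2)*Y(1, -2))/(-18151) = ((2*(-2)*(-35 - 2))*(-1 - 2 + 1))/(-18151) = ((2*(-2)*(-37))*(-2))*(-1/18151) = (148*(-2))*(-1/18151) = -296*(-1/18151) = 296/18151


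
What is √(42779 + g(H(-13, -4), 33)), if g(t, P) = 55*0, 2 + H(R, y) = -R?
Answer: √42779 ≈ 206.83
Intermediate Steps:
H(R, y) = -2 - R
g(t, P) = 0
√(42779 + g(H(-13, -4), 33)) = √(42779 + 0) = √42779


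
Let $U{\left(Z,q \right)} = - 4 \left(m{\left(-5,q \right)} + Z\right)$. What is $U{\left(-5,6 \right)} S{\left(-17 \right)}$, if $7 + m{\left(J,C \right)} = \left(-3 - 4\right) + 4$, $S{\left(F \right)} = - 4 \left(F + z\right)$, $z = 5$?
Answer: $2880$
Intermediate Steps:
$S{\left(F \right)} = -20 - 4 F$ ($S{\left(F \right)} = - 4 \left(F + 5\right) = - 4 \left(5 + F\right) = -20 - 4 F$)
$m{\left(J,C \right)} = -10$ ($m{\left(J,C \right)} = -7 + \left(\left(-3 - 4\right) + 4\right) = -7 + \left(-7 + 4\right) = -7 - 3 = -10$)
$U{\left(Z,q \right)} = 40 - 4 Z$ ($U{\left(Z,q \right)} = - 4 \left(-10 + Z\right) = 40 - 4 Z$)
$U{\left(-5,6 \right)} S{\left(-17 \right)} = \left(40 - -20\right) \left(-20 - -68\right) = \left(40 + 20\right) \left(-20 + 68\right) = 60 \cdot 48 = 2880$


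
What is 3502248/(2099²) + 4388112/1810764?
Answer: 713191467644/221607384499 ≈ 3.2183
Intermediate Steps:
3502248/(2099²) + 4388112/1810764 = 3502248/4405801 + 4388112*(1/1810764) = 3502248*(1/4405801) + 121892/50299 = 3502248/4405801 + 121892/50299 = 713191467644/221607384499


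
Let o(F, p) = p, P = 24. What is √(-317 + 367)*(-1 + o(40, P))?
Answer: 115*√2 ≈ 162.63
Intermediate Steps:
√(-317 + 367)*(-1 + o(40, P)) = √(-317 + 367)*(-1 + 24) = √50*23 = (5*√2)*23 = 115*√2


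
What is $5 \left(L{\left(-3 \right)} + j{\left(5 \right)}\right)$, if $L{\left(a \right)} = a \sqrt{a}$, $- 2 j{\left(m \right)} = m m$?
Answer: $- \frac{125}{2} - 15 i \sqrt{3} \approx -62.5 - 25.981 i$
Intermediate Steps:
$j{\left(m \right)} = - \frac{m^{2}}{2}$ ($j{\left(m \right)} = - \frac{m m}{2} = - \frac{m^{2}}{2}$)
$L{\left(a \right)} = a^{\frac{3}{2}}$
$5 \left(L{\left(-3 \right)} + j{\left(5 \right)}\right) = 5 \left(\left(-3\right)^{\frac{3}{2}} - \frac{5^{2}}{2}\right) = 5 \left(- 3 i \sqrt{3} - \frac{25}{2}\right) = 5 \left(- \frac{25}{2} - 3 i \sqrt{3}\right) = - \frac{125}{2} - 15 i \sqrt{3}$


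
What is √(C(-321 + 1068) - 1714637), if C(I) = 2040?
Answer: I*√1712597 ≈ 1308.7*I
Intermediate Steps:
√(C(-321 + 1068) - 1714637) = √(2040 - 1714637) = √(-1712597) = I*√1712597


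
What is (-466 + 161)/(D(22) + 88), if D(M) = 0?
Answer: -305/88 ≈ -3.4659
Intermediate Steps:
(-466 + 161)/(D(22) + 88) = (-466 + 161)/(0 + 88) = -305/88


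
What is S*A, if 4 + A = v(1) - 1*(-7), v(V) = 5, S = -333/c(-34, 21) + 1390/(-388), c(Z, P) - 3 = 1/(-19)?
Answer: -633179/679 ≈ -932.52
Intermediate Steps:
c(Z, P) = 56/19 (c(Z, P) = 3 + 1/(-19) = 3 - 1/19 = 56/19)
S = -633179/5432 (S = -333/56/19 + 1390/(-388) = -333*19/56 + 1390*(-1/388) = -6327/56 - 695/194 = -633179/5432 ≈ -116.56)
A = 8 (A = -4 + (5 - 1*(-7)) = -4 + (5 + 7) = -4 + 12 = 8)
S*A = -633179/5432*8 = -633179/679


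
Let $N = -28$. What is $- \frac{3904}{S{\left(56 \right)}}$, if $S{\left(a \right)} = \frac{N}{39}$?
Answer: $\frac{38064}{7} \approx 5437.7$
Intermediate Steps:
$S{\left(a \right)} = - \frac{28}{39}$
$- \frac{3904}{S{\left(56 \right)}} = - \frac{3904}{- \frac{28}{39}} = \left(-3904\right) \left(- \frac{39}{28}\right) = \frac{38064}{7}$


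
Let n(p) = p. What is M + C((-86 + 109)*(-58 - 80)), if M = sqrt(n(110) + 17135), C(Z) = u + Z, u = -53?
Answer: -3227 + sqrt(17245) ≈ -3095.7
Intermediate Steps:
C(Z) = -53 + Z
M = sqrt(17245) (M = sqrt(110 + 17135) = sqrt(17245) ≈ 131.32)
M + C((-86 + 109)*(-58 - 80)) = sqrt(17245) + (-53 + (-86 + 109)*(-58 - 80)) = sqrt(17245) + (-53 + 23*(-138)) = sqrt(17245) + (-53 - 3174) = sqrt(17245) - 3227 = -3227 + sqrt(17245)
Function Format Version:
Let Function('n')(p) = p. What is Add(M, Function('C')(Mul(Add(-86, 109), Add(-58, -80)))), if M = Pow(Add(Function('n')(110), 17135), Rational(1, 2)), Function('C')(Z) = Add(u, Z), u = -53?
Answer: Add(-3227, Pow(17245, Rational(1, 2))) ≈ -3095.7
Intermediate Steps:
Function('C')(Z) = Add(-53, Z)
M = Pow(17245, Rational(1, 2)) (M = Pow(Add(110, 17135), Rational(1, 2)) = Pow(17245, Rational(1, 2)) ≈ 131.32)
Add(M, Function('C')(Mul(Add(-86, 109), Add(-58, -80)))) = Add(Pow(17245, Rational(1, 2)), Add(-53, Mul(Add(-86, 109), Add(-58, -80)))) = Add(Pow(17245, Rational(1, 2)), Add(-53, Mul(23, -138))) = Add(Pow(17245, Rational(1, 2)), Add(-53, -3174)) = Add(Pow(17245, Rational(1, 2)), -3227) = Add(-3227, Pow(17245, Rational(1, 2)))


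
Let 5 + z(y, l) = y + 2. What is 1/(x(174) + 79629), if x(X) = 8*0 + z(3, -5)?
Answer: 1/79629 ≈ 1.2558e-5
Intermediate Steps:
z(y, l) = -3 + y (z(y, l) = -5 + (y + 2) = -5 + (2 + y) = -3 + y)
x(X) = 0 (x(X) = 8*0 + (-3 + 3) = 0 + 0 = 0)
1/(x(174) + 79629) = 1/(0 + 79629) = 1/79629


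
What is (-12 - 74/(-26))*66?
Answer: -7854/13 ≈ -604.15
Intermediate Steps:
(-12 - 74/(-26))*66 = (-12 - 74*(-1/26))*66 = (-12 + 37/13)*66 = -119/13*66 = -7854/13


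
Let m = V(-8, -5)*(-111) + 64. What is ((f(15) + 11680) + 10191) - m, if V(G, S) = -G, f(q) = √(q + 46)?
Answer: 22695 + √61 ≈ 22703.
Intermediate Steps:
f(q) = √(46 + q)
m = -824 (m = -1*(-8)*(-111) + 64 = 8*(-111) + 64 = -888 + 64 = -824)
((f(15) + 11680) + 10191) - m = ((√(46 + 15) + 11680) + 10191) - 1*(-824) = ((√61 + 11680) + 10191) + 824 = ((11680 + √61) + 10191) + 824 = (21871 + √61) + 824 = 22695 + √61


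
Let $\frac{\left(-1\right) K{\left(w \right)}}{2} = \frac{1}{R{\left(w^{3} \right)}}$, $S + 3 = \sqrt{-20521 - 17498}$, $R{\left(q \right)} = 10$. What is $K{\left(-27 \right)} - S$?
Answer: $\frac{14}{5} - i \sqrt{38019} \approx 2.8 - 194.98 i$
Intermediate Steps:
$S = -3 + i \sqrt{38019}$ ($S = -3 + \sqrt{-20521 - 17498} = -3 + \sqrt{-38019} = -3 + i \sqrt{38019} \approx -3.0 + 194.98 i$)
$K{\left(w \right)} = - \frac{1}{5}$ ($K{\left(w \right)} = - \frac{2}{10} = \left(-2\right) \frac{1}{10} = - \frac{1}{5}$)
$K{\left(-27 \right)} - S = - \frac{1}{5} - \left(-3 + i \sqrt{38019}\right) = - \frac{1}{5} + \left(3 - i \sqrt{38019}\right) = \frac{14}{5} - i \sqrt{38019}$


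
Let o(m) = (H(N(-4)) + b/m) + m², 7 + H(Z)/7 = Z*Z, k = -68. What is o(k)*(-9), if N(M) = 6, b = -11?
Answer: -2954223/68 ≈ -43444.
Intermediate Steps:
H(Z) = -49 + 7*Z² (H(Z) = -49 + 7*(Z*Z) = -49 + 7*Z²)
o(m) = 203 + m² - 11/m (o(m) = ((-49 + 7*6²) - 11/m) + m² = ((-49 + 7*36) - 11/m) + m² = ((-49 + 252) - 11/m) + m² = (203 - 11/m) + m² = 203 + m² - 11/m)
o(k)*(-9) = (203 + (-68)² - 11/(-68))*(-9) = (203 + 4624 - 11*(-1/68))*(-9) = (203 + 4624 + 11/68)*(-9) = (328247/68)*(-9) = -2954223/68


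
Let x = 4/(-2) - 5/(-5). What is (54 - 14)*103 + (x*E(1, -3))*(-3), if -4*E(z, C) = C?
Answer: 16489/4 ≈ 4122.3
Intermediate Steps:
E(z, C) = -C/4
x = -1 (x = 4*(-½) - 5*(-⅕) = -2 + 1 = -1)
(54 - 14)*103 + (x*E(1, -3))*(-3) = (54 - 14)*103 - (-1)*(-3)/4*(-3) = 40*103 - 1*¾*(-3) = 4120 - ¾*(-3) = 4120 + 9/4 = 16489/4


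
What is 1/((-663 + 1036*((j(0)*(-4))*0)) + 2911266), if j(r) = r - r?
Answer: 1/2910603 ≈ 3.4357e-7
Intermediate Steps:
j(r) = 0
1/((-663 + 1036*((j(0)*(-4))*0)) + 2911266) = 1/((-663 + 1036*((0*(-4))*0)) + 2911266) = 1/((-663 + 1036*(0*0)) + 2911266) = 1/((-663 + 1036*0) + 2911266) = 1/((-663 + 0) + 2911266) = 1/(-663 + 2911266) = 1/2910603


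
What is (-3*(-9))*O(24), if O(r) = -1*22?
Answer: -594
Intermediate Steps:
O(r) = -22
(-3*(-9))*O(24) = -3*(-9)*(-22) = 27*(-22) = -594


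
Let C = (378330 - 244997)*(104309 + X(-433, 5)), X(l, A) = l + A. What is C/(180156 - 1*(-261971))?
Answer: 13850765373/442127 ≈ 31328.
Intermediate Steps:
X(l, A) = A + l
C = 13850765373 (C = (378330 - 244997)*(104309 + (5 - 433)) = 133333*(104309 - 428) = 133333*103881 = 13850765373)
C/(180156 - 1*(-261971)) = 13850765373/(180156 - 1*(-261971)) = 13850765373/(180156 + 261971) = 13850765373/442127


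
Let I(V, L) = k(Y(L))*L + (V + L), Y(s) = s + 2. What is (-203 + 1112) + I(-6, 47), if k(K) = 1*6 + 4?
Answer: 1420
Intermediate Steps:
Y(s) = 2 + s
k(K) = 10 (k(K) = 6 + 4 = 10)
I(V, L) = V + 11*L (I(V, L) = 10*L + (V + L) = 10*L + (L + V) = V + 11*L)
(-203 + 1112) + I(-6, 47) = (-203 + 1112) + (-6 + 11*47) = 909 + (-6 + 517) = 909 + 511 = 1420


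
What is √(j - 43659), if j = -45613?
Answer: 2*I*√22318 ≈ 298.78*I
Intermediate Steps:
√(j - 43659) = √(-45613 - 43659) = √(-89272) = 2*I*√22318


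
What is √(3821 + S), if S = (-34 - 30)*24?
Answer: √2285 ≈ 47.802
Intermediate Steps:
S = -1536 (S = -64*24 = -1536)
√(3821 + S) = √(3821 - 1536) = √2285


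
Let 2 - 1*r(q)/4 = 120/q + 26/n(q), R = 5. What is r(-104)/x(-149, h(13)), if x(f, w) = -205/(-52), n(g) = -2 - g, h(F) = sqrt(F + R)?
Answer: 30752/10455 ≈ 2.9414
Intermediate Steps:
h(F) = sqrt(5 + F) (h(F) = sqrt(F + 5) = sqrt(5 + F))
x(f, w) = 205/52 (x(f, w) = -205*(-1/52) = 205/52)
r(q) = 8 - 480/q - 104/(-2 - q) (r(q) = 8 - 4*(120/q + 26/(-2 - q)) = 8 - 4*(26/(-2 - q) + 120/q) = 8 + (-480/q - 104/(-2 - q)) = 8 - 480/q - 104/(-2 - q))
r(-104)/x(-149, h(13)) = (8*(-120 + (-104)**2 - 45*(-104))/(-104*(2 - 104)))/(205/52) = (8*(-1/104)*(-120 + 10816 + 4680)/(-102))*(52/205) = (8*(-1/104)*(-1/102)*15376)*(52/205) = (7688/663)*(52/205) = 30752/10455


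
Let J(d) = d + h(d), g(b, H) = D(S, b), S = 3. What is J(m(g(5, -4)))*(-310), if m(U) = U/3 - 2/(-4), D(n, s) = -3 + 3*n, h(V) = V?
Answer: -1550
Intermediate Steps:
g(b, H) = 6 (g(b, H) = -3 + 3*3 = -3 + 9 = 6)
m(U) = ½ + U/3 (m(U) = U*(⅓) - 2*(-¼) = U/3 + ½ = ½ + U/3)
J(d) = 2*d (J(d) = d + d = 2*d)
J(m(g(5, -4)))*(-310) = (2*(½ + (⅓)*6))*(-310) = (2*(½ + 2))*(-310) = (2*(5/2))*(-310) = 5*(-310) = -1550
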